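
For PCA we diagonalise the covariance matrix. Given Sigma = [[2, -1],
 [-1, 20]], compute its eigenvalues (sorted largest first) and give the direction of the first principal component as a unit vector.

Step 1 — characteristic polynomial of 2×2 Sigma:
  det(Sigma - λI) = λ² - trace · λ + det = 0.
  trace = 2 + 20 = 22, det = 2·20 - (-1)² = 39.
Step 2 — discriminant:
  Δ = trace² - 4·det = 484 - 156 = 328.
Step 3 — eigenvalues:
  λ = (trace ± √Δ)/2 = (22 ± 18.1108)/2,
  λ_1 = 20.0554,  λ_2 = 1.9446.

Step 4 — unit eigenvector for λ_1: solve (Sigma - λ_1 I)v = 0. First row:
  (2 - 20.0554)·v_x + (-1)·v_y = 0, i.e. (-18.0554)·v_x + (-1)·v_y = 0,
  so v ∝ (b, λ_1 - a) = (-1, 18.0554); multiply by -1 so the first entry is positive: u = (1, -18.0554).
  ||u|| = √((1)² + (-18.0554)²) = √(326.9969) ≈ 18.0831,
  v_1 = u/||u|| ≈ (0.0553, -0.9985) (||v_1|| = 1).

λ_1 = 20.0554,  λ_2 = 1.9446;  v_1 ≈ (0.0553, -0.9985)


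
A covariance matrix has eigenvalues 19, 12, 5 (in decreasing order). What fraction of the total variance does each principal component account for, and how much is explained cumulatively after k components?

Step 1 — total variance = trace(Sigma) = Σ λ_i = 19 + 12 + 5 = 36.

Step 2 — fraction explained by component i = λ_i / Σ λ:
  PC1: 19/36 = 0.5278
  PC2: 12/36 = 0.3333
  PC3: 5/36 = 0.1389

Step 3 — cumulative fraction after k components = (λ_1 + ... + λ_k) / Σ λ:
  k = 1: 19/36 = 0.5278
  k = 2: (19 + 12)/36 = 31/36 = 0.8611
  k = 3: (19 + 12 + 5)/36 = 36/36 = 1

Summary (fraction, with percent):

explained: PC1 0.5278 (52.78%), PC2 0.3333 (33.33%), PC3 0.1389 (13.89%);  cumulative: 0.5278, 0.8611, 1


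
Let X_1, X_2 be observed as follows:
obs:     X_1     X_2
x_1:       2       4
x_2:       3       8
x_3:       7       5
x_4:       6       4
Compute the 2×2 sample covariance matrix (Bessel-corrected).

Step 1 — column means:
  mean(X_1) = (2 + 3 + 7 + 6) / 4 = 18/4 = 4.5
  mean(X_2) = (4 + 8 + 5 + 4) / 4 = 21/4 = 5.25

Step 2 — sample covariance S[i,j] = (1/(n-1)) · Σ_k (x_{k,i} - mean_i) · (x_{k,j} - mean_j), with n-1 = 3.
  S[X_1,X_1] = ((-2.5)·(-2.5) + (-1.5)·(-1.5) + (2.5)·(2.5) + (1.5)·(1.5)) / 3 = 17/3 = 5.6667
  S[X_1,X_2] = ((-2.5)·(-1.25) + (-1.5)·(2.75) + (2.5)·(-0.25) + (1.5)·(-1.25)) / 3 = -3.5/3 = -1.1667
  S[X_2,X_2] = ((-1.25)·(-1.25) + (2.75)·(2.75) + (-0.25)·(-0.25) + (-1.25)·(-1.25)) / 3 = 10.75/3 = 3.5833

S is symmetric (S[j,i] = S[i,j]). Assembling:

S = [[5.6667, -1.1667],
 [-1.1667, 3.5833]]


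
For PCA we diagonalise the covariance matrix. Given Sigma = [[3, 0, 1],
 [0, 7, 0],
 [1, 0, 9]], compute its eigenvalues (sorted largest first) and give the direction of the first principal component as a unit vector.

Step 1 — characteristic polynomial p(λ) = det(λI - Sigma) = λ³ - tr·λ² + c_1·λ - det, where tr = trace, c_1 = sum of the principal 2×2 minors, det = det(Sigma):
  tr = 3 + 7 + 9 = 19,
  c_1 = (3·7 - (0)²) + (3·9 - (1)²) + (7·9 - (0)²) = 21 + 26 + 63 = 110,
  det = 3·(7·9 - (0)²) - (0)·((0)·9 - (0)·(1)) + (1)·((0)·(0) - 7·(1)) = 3·(63) - (0)·(0) + (1)·(-7) = 182.
  So p(λ) = λ³ - 19λ² + 110λ - 182.
Step 2 — look for an integer root (rational root theorem: any rational root is an integer divisor of 182). Testing λ = 7:
  p(7) = 343 - 931 + 770 - 182 = 0  ✓
  Dividing out (λ - 7): p(λ) = (λ - 7)(λ² - 12λ + 26).
Step 3 — remaining eigenvalues from the quadratic λ² - 12λ + 26 = 0:
  Δ = 12² - 4·26 = 144 - 104 = 40,  λ = (12 ± √40)/2 = (12 ± 6.3246)/2 ≈ 9.1623 or 2.8377.
  Sorted: λ_1 = 9.1623,  λ_2 = 7,  λ_3 = 2.8377  (check: sum = 19 = tr ✓).

Step 4 — unit eigenvector for λ_1 ≈ 9.1623: v spans the null space of (Sigma - λ_1 I), whose rows are
  r_1 = (-6.1623, 0, 1),  r_2 = (0, -2.1623, 0),  r_3 = (1, 0, -0.1623).
  v is orthogonal to every row, so take v ∝ r_1 × r_2 = ((0)·(0) - (1)·(-2.1623), (1)·(0) - (-6.1623)·(0), (-6.1623)·(-2.1623) - (0)·(0)) ≈ (2.1623, 0, 13.3246).
  Let u = (2.1623, 0, 13.3246).
  ||u|| = √((2.1623)² + (0)² + (13.3246)²) = √(182.2192) ≈ 13.4989,  v_1 = u/||u|| ≈ (0.1602, 0, 0.9871) (||v_1|| = 1).

λ_1 = 9.1623,  λ_2 = 7,  λ_3 = 2.8377;  v_1 ≈ (0.1602, 0, 0.9871)


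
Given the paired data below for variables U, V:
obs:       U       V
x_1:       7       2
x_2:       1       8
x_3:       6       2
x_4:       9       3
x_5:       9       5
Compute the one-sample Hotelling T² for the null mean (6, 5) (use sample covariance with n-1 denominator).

Step 1 — sample mean vector:
  mean(U) = (7 + 1 + 6 + 9 + 9) / 5 = 32/5 = 6.4
  mean(V) = (2 + 8 + 2 + 3 + 5) / 5 = 20/5 = 4
  x̄ = (6.4, 4),  deviation x̄ - mu_0 = (6.4, 4) - (6, 5) = (0.4, -1).

Step 2 — sample covariance matrix, S[i,j] = (1/(n-1)) · Σ_k (x_{k,i} - mean_i) · (x_{k,j} - mean_j), divisor n-1 = 4:
  S[U,U] = ((0.6)·(0.6) + (-5.4)·(-5.4) + (-0.4)·(-0.4) + (2.6)·(2.6) + (2.6)·(2.6)) / 4 = 43.2/4 = 10.8
  S[U,V] = ((0.6)·(-2) + (-5.4)·(4) + (-0.4)·(-2) + (2.6)·(-1) + (2.6)·(1)) / 4 = -22/4 = -5.5
  S[V,V] = ((-2)·(-2) + (4)·(4) + (-2)·(-2) + (-1)·(-1) + (1)·(1)) / 4 = 26/4 = 6.5
  S = [[10.8, -5.5],
 [-5.5, 6.5]].

Step 3 — invert S. det(S) = 10.8·6.5 - (-5.5)² = 39.95.
  S^{-1} = (1/det) · [[d, -b], [-b, a]] = [[0.1627, 0.1377],
 [0.1377, 0.2703]].

Step 4 — quadratic form (x̄ - mu_0)^T · S^{-1} · (x̄ - mu_0):
  S^{-1} · (x̄ - mu_0) = (-0.0726, -0.2153),
  (x̄ - mu_0)^T · [...] = (0.4)·(-0.0726) + (-1)·(-0.2153) = 0.1862.

Step 5 — scale by n: T² = 5 · 0.1862 = 0.9312.

T² ≈ 0.9312


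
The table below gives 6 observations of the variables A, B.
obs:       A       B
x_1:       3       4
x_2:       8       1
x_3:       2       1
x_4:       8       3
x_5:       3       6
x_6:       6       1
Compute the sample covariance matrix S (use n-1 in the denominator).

Step 1 — column means:
  mean(A) = (3 + 8 + 2 + 8 + 3 + 6) / 6 = 30/6 = 5
  mean(B) = (4 + 1 + 1 + 3 + 6 + 1) / 6 = 16/6 = 2.6667

Step 2 — sample covariance S[i,j] = (1/(n-1)) · Σ_k (x_{k,i} - mean_i) · (x_{k,j} - mean_j), with n-1 = 5.
  S[A,A] = ((-2)·(-2) + (3)·(3) + (-3)·(-3) + (3)·(3) + (-2)·(-2) + (1)·(1)) / 5 = 36/5 = 7.2
  S[A,B] = ((-2)·(1.3333) + (3)·(-1.6667) + (-3)·(-1.6667) + (3)·(0.3333) + (-2)·(3.3333) + (1)·(-1.6667)) / 5 = -10/5 = -2
  S[B,B] = ((1.3333)·(1.3333) + (-1.6667)·(-1.6667) + (-1.6667)·(-1.6667) + (0.3333)·(0.3333) + (3.3333)·(3.3333) + (-1.6667)·(-1.6667)) / 5 = 21.3333/5 = 4.2667

S is symmetric (S[j,i] = S[i,j]). Assembling:

S = [[7.2, -2],
 [-2, 4.2667]]


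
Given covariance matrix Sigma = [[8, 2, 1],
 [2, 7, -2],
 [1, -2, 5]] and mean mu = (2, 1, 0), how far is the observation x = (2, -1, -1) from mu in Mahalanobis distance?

Step 1 — centre the observation: (x - mu) = (0, -2, -1).

Step 2 — invert Sigma (cofactor / det for 3×3, or solve directly):
  Sigma^{-1} = [[0.1455, -0.0563, -0.0516],
 [-0.0563, 0.1831, 0.0845],
 [-0.0516, 0.0845, 0.2441]].

Step 3 — form the quadratic (x - mu)^T · Sigma^{-1} · (x - mu):
  Sigma^{-1} · (x - mu) = (0.1643, -0.4507, -0.4131).
  (x - mu)^T · [Sigma^{-1} · (x - mu)] = (0)·(0.1643) + (-2)·(-0.4507) + (-1)·(-0.4131) = 1.3146.

Step 4 — take square root: d = √(1.3146) ≈ 1.1465.

d(x, mu) = √(1.3146) ≈ 1.1465


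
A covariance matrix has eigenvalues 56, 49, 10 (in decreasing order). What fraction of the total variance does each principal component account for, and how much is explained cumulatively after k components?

Step 1 — total variance = trace(Sigma) = Σ λ_i = 56 + 49 + 10 = 115.

Step 2 — fraction explained by component i = λ_i / Σ λ:
  PC1: 56/115 = 0.487
  PC2: 49/115 = 0.4261
  PC3: 10/115 = 0.087

Step 3 — cumulative fraction after k components = (λ_1 + ... + λ_k) / Σ λ:
  k = 1: 56/115 = 0.487
  k = 2: (56 + 49)/115 = 105/115 = 0.913
  k = 3: (56 + 49 + 10)/115 = 115/115 = 1

Summary (fraction, with percent):

explained: PC1 0.487 (48.7%), PC2 0.4261 (42.61%), PC3 0.087 (8.7%);  cumulative: 0.487, 0.913, 1


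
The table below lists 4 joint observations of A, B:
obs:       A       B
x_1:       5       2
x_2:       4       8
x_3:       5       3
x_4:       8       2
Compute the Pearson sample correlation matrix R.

Step 1 — column means:
  mean(A) = (5 + 4 + 5 + 8) / 4 = 22/4 = 5.5
  mean(B) = (2 + 8 + 3 + 2) / 4 = 15/4 = 3.75

Step 2 — sample variances and covariances s[i,j] = (1/(n-1)) · Σ_k (x_{k,i} - mean_i) · (x_{k,j} - mean_j), with n-1 = 3:
  s[A,A] = ((-0.5)·(-0.5) + (-1.5)·(-1.5) + (-0.5)·(-0.5) + (2.5)·(2.5)) / 3 = 9/3 = 3
  s[A,B] = ((-0.5)·(-1.75) + (-1.5)·(4.25) + (-0.5)·(-0.75) + (2.5)·(-1.75)) / 3 = -9.5/3 = -3.1667
  s[B,B] = ((-1.75)·(-1.75) + (4.25)·(4.25) + (-0.75)·(-0.75) + (-1.75)·(-1.75)) / 3 = 24.75/3 = 8.25
  Sample standard deviations s_i = √(s[i,i]):
  s(A) = √(3) = 1.7321
  s(B) = √(8.25) = 2.8723

Step 3 — r_{ij} = s_{ij} / (s_i · s_j):
  r[A,A] = 1 (diagonal).
  r[A,B] = -3.1667 / (1.7321 · 2.8723) = -3.1667 / 4.9749 = -0.6365
  r[B,B] = 1 (diagonal).

R is symmetric with unit diagonal. Assembling:

R = [[1, -0.6365],
 [-0.6365, 1]]


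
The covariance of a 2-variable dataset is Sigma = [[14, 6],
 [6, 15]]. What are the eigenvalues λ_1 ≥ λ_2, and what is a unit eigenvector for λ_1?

Step 1 — characteristic polynomial of 2×2 Sigma:
  det(Sigma - λI) = λ² - trace · λ + det = 0.
  trace = 14 + 15 = 29, det = 14·15 - (6)² = 174.
Step 2 — discriminant:
  Δ = trace² - 4·det = 841 - 696 = 145.
Step 3 — eigenvalues:
  λ = (trace ± √Δ)/2 = (29 ± 12.0416)/2,
  λ_1 = 20.5208,  λ_2 = 8.4792.

Step 4 — unit eigenvector for λ_1: solve (Sigma - λ_1 I)v = 0. First row:
  (14 - 20.5208)·v_x + (6)·v_y = 0, i.e. (-6.5208)·v_x + (6)·v_y = 0,
  so v ∝ (b, λ_1 - a) = (6, 6.5208) = u.
  ||u|| = √((6)² + (6.5208)²) = √(78.5208) ≈ 8.8612,
  v_1 = u/||u|| ≈ (0.6771, 0.7359) (||v_1|| = 1).

λ_1 = 20.5208,  λ_2 = 8.4792;  v_1 ≈ (0.6771, 0.7359)


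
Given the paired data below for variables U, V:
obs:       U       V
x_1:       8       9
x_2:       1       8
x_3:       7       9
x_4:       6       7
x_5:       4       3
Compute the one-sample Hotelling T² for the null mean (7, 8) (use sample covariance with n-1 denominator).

Step 1 — sample mean vector:
  mean(U) = (8 + 1 + 7 + 6 + 4) / 5 = 26/5 = 5.2
  mean(V) = (9 + 8 + 9 + 7 + 3) / 5 = 36/5 = 7.2
  x̄ = (5.2, 7.2),  deviation x̄ - mu_0 = (5.2, 7.2) - (7, 8) = (-1.8, -0.8).

Step 2 — sample covariance matrix, S[i,j] = (1/(n-1)) · Σ_k (x_{k,i} - mean_i) · (x_{k,j} - mean_j), divisor n-1 = 4:
  S[U,U] = ((2.8)·(2.8) + (-4.2)·(-4.2) + (1.8)·(1.8) + (0.8)·(0.8) + (-1.2)·(-1.2)) / 4 = 30.8/4 = 7.7
  S[U,V] = ((2.8)·(1.8) + (-4.2)·(0.8) + (1.8)·(1.8) + (0.8)·(-0.2) + (-1.2)·(-4.2)) / 4 = 9.8/4 = 2.45
  S[V,V] = ((1.8)·(1.8) + (0.8)·(0.8) + (1.8)·(1.8) + (-0.2)·(-0.2) + (-4.2)·(-4.2)) / 4 = 24.8/4 = 6.2
  S = [[7.7, 2.45],
 [2.45, 6.2]].

Step 3 — invert S. det(S) = 7.7·6.2 - (2.45)² = 41.7375.
  S^{-1} = (1/det) · [[d, -b], [-b, a]] = [[0.1485, -0.0587],
 [-0.0587, 0.1845]].

Step 4 — quadratic form (x̄ - mu_0)^T · S^{-1} · (x̄ - mu_0):
  S^{-1} · (x̄ - mu_0) = (-0.2204, -0.0419),
  (x̄ - mu_0)^T · [...] = (-1.8)·(-0.2204) + (-0.8)·(-0.0419) = 0.4303.

Step 5 — scale by n: T² = 5 · 0.4303 = 2.1515.

T² ≈ 2.1515


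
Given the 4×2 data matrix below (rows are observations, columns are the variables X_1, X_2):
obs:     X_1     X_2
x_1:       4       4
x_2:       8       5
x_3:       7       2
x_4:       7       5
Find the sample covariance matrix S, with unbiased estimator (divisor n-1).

Step 1 — column means:
  mean(X_1) = (4 + 8 + 7 + 7) / 4 = 26/4 = 6.5
  mean(X_2) = (4 + 5 + 2 + 5) / 4 = 16/4 = 4

Step 2 — sample covariance S[i,j] = (1/(n-1)) · Σ_k (x_{k,i} - mean_i) · (x_{k,j} - mean_j), with n-1 = 3.
  S[X_1,X_1] = ((-2.5)·(-2.5) + (1.5)·(1.5) + (0.5)·(0.5) + (0.5)·(0.5)) / 3 = 9/3 = 3
  S[X_1,X_2] = ((-2.5)·(0) + (1.5)·(1) + (0.5)·(-2) + (0.5)·(1)) / 3 = 1/3 = 0.3333
  S[X_2,X_2] = ((0)·(0) + (1)·(1) + (-2)·(-2) + (1)·(1)) / 3 = 6/3 = 2

S is symmetric (S[j,i] = S[i,j]). Assembling:

S = [[3, 0.3333],
 [0.3333, 2]]


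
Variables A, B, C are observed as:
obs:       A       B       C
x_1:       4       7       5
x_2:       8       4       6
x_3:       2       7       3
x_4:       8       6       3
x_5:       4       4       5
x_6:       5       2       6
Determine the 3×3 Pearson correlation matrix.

Step 1 — column means:
  mean(A) = (4 + 8 + 2 + 8 + 4 + 5) / 6 = 31/6 = 5.1667
  mean(B) = (7 + 4 + 7 + 6 + 4 + 2) / 6 = 30/6 = 5
  mean(C) = (5 + 6 + 3 + 3 + 5 + 6) / 6 = 28/6 = 4.6667

Step 2 — sample variances and covariances s[i,j] = (1/(n-1)) · Σ_k (x_{k,i} - mean_i) · (x_{k,j} - mean_j), with n-1 = 5:
  s[A,A] = ((-1.1667)·(-1.1667) + (2.8333)·(2.8333) + (-3.1667)·(-3.1667) + (2.8333)·(2.8333) + (-1.1667)·(-1.1667) + (-0.1667)·(-0.1667)) / 5 = 28.8333/5 = 5.7667
  s[A,B] = ((-1.1667)·(2) + (2.8333)·(-1) + (-3.1667)·(2) + (2.8333)·(1) + (-1.1667)·(-1) + (-0.1667)·(-3)) / 5 = -7/5 = -1.4
  s[A,C] = ((-1.1667)·(0.3333) + (2.8333)·(1.3333) + (-3.1667)·(-1.6667) + (2.8333)·(-1.6667) + (-1.1667)·(0.3333) + (-0.1667)·(1.3333)) / 5 = 3.3333/5 = 0.6667
  s[B,B] = ((2)·(2) + (-1)·(-1) + (2)·(2) + (1)·(1) + (-1)·(-1) + (-3)·(-3)) / 5 = 20/5 = 4
  s[B,C] = ((2)·(0.3333) + (-1)·(1.3333) + (2)·(-1.6667) + (1)·(-1.6667) + (-1)·(0.3333) + (-3)·(1.3333)) / 5 = -10/5 = -2
  s[C,C] = ((0.3333)·(0.3333) + (1.3333)·(1.3333) + (-1.6667)·(-1.6667) + (-1.6667)·(-1.6667) + (0.3333)·(0.3333) + (1.3333)·(1.3333)) / 5 = 9.3333/5 = 1.8667
  Sample standard deviations s_i = √(s[i,i]):
  s(A) = √(5.7667) = 2.4014
  s(B) = √(4) = 2
  s(C) = √(1.8667) = 1.3663

Step 3 — r_{ij} = s_{ij} / (s_i · s_j):
  r[A,A] = 1 (diagonal).
  r[A,B] = -1.4 / (2.4014 · 2) = -1.4 / 4.8028 = -0.2915
  r[A,C] = 0.6667 / (2.4014 · 1.3663) = 0.6667 / 3.2809 = 0.2032
  r[B,B] = 1 (diagonal).
  r[B,C] = -2 / (2 · 1.3663) = -2 / 2.7325 = -0.7319
  r[C,C] = 1 (diagonal).

R is symmetric with unit diagonal. Assembling:

R = [[1, -0.2915, 0.2032],
 [-0.2915, 1, -0.7319],
 [0.2032, -0.7319, 1]]


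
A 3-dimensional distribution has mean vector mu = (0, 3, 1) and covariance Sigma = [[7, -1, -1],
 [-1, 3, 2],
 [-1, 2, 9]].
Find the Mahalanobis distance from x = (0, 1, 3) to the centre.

Step 1 — centre the observation: (x - mu) = (0, -2, 2).

Step 2 — invert Sigma (cofactor / det for 3×3, or solve directly):
  Sigma^{-1} = [[0.1503, 0.0458, 0.0065],
 [0.0458, 0.4052, -0.085],
 [0.0065, -0.085, 0.1307]].

Step 3 — form the quadratic (x - mu)^T · Sigma^{-1} · (x - mu):
  Sigma^{-1} · (x - mu) = (-0.0784, -0.9804, 0.4314).
  (x - mu)^T · [Sigma^{-1} · (x - mu)] = (0)·(-0.0784) + (-2)·(-0.9804) + (2)·(0.4314) = 2.8235.

Step 4 — take square root: d = √(2.8235) ≈ 1.6803.

d(x, mu) = √(2.8235) ≈ 1.6803


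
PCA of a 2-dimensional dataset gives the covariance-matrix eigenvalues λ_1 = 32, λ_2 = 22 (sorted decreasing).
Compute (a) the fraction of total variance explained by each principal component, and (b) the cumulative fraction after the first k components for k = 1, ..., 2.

Step 1 — total variance = trace(Sigma) = Σ λ_i = 32 + 22 = 54.

Step 2 — fraction explained by component i = λ_i / Σ λ:
  PC1: 32/54 = 0.5926
  PC2: 22/54 = 0.4074

Step 3 — cumulative fraction after k components = (λ_1 + ... + λ_k) / Σ λ:
  k = 1: 32/54 = 0.5926
  k = 2: (32 + 22)/54 = 54/54 = 1

Summary (fraction, with percent):

explained: PC1 0.5926 (59.26%), PC2 0.4074 (40.74%);  cumulative: 0.5926, 1


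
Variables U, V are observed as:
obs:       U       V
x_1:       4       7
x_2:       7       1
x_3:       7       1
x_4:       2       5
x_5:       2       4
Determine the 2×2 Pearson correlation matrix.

Step 1 — column means:
  mean(U) = (4 + 7 + 7 + 2 + 2) / 5 = 22/5 = 4.4
  mean(V) = (7 + 1 + 1 + 5 + 4) / 5 = 18/5 = 3.6

Step 2 — sample variances and covariances s[i,j] = (1/(n-1)) · Σ_k (x_{k,i} - mean_i) · (x_{k,j} - mean_j), with n-1 = 4:
  s[U,U] = ((-0.4)·(-0.4) + (2.6)·(2.6) + (2.6)·(2.6) + (-2.4)·(-2.4) + (-2.4)·(-2.4)) / 4 = 25.2/4 = 6.3
  s[U,V] = ((-0.4)·(3.4) + (2.6)·(-2.6) + (2.6)·(-2.6) + (-2.4)·(1.4) + (-2.4)·(0.4)) / 4 = -19.2/4 = -4.8
  s[V,V] = ((3.4)·(3.4) + (-2.6)·(-2.6) + (-2.6)·(-2.6) + (1.4)·(1.4) + (0.4)·(0.4)) / 4 = 27.2/4 = 6.8
  Sample standard deviations s_i = √(s[i,i]):
  s(U) = √(6.3) = 2.51
  s(V) = √(6.8) = 2.6077

Step 3 — r_{ij} = s_{ij} / (s_i · s_j):
  r[U,U] = 1 (diagonal).
  r[U,V] = -4.8 / (2.51 · 2.6077) = -4.8 / 6.5452 = -0.7334
  r[V,V] = 1 (diagonal).

R is symmetric with unit diagonal. Assembling:

R = [[1, -0.7334],
 [-0.7334, 1]]


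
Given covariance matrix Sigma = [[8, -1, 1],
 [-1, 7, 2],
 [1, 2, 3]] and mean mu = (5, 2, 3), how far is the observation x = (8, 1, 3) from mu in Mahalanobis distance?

Step 1 — centre the observation: (x - mu) = (3, -1, 0).

Step 2 — invert Sigma (cofactor / det for 3×3, or solve directly):
  Sigma^{-1} = [[0.1393, 0.041, -0.0738],
 [0.041, 0.1885, -0.1393],
 [-0.0738, -0.1393, 0.4508]].

Step 3 — form the quadratic (x - mu)^T · Sigma^{-1} · (x - mu):
  Sigma^{-1} · (x - mu) = (0.377, -0.0656, -0.082).
  (x - mu)^T · [Sigma^{-1} · (x - mu)] = (3)·(0.377) + (-1)·(-0.0656) + (0)·(-0.082) = 1.1967.

Step 4 — take square root: d = √(1.1967) ≈ 1.0939.

d(x, mu) = √(1.1967) ≈ 1.0939


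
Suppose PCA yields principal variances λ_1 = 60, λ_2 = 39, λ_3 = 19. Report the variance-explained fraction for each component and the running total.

Step 1 — total variance = trace(Sigma) = Σ λ_i = 60 + 39 + 19 = 118.

Step 2 — fraction explained by component i = λ_i / Σ λ:
  PC1: 60/118 = 0.5085
  PC2: 39/118 = 0.3305
  PC3: 19/118 = 0.161

Step 3 — cumulative fraction after k components = (λ_1 + ... + λ_k) / Σ λ:
  k = 1: 60/118 = 0.5085
  k = 2: (60 + 39)/118 = 99/118 = 0.839
  k = 3: (60 + 39 + 19)/118 = 118/118 = 1

Summary (fraction, with percent):

explained: PC1 0.5085 (50.85%), PC2 0.3305 (33.05%), PC3 0.161 (16.1%);  cumulative: 0.5085, 0.839, 1


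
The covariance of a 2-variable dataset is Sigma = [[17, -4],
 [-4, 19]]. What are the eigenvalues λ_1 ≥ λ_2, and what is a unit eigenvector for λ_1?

Step 1 — characteristic polynomial of 2×2 Sigma:
  det(Sigma - λI) = λ² - trace · λ + det = 0.
  trace = 17 + 19 = 36, det = 17·19 - (-4)² = 307.
Step 2 — discriminant:
  Δ = trace² - 4·det = 1296 - 1228 = 68.
Step 3 — eigenvalues:
  λ = (trace ± √Δ)/2 = (36 ± 8.2462)/2,
  λ_1 = 22.1231,  λ_2 = 13.8769.

Step 4 — unit eigenvector for λ_1: solve (Sigma - λ_1 I)v = 0. First row:
  (17 - 22.1231)·v_x + (-4)·v_y = 0, i.e. (-5.1231)·v_x + (-4)·v_y = 0,
  so v ∝ (b, λ_1 - a) = (-4, 5.1231); multiply by -1 so the first entry is positive: u = (4, -5.1231).
  ||u|| = √((4)² + (-5.1231)²) = √(42.2462) ≈ 6.4997,
  v_1 = u/||u|| ≈ (0.6154, -0.7882) (||v_1|| = 1).

λ_1 = 22.1231,  λ_2 = 13.8769;  v_1 ≈ (0.6154, -0.7882)


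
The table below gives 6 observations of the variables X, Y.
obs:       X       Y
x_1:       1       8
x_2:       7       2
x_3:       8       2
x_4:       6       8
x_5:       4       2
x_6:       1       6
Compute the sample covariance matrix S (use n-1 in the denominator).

Step 1 — column means:
  mean(X) = (1 + 7 + 8 + 6 + 4 + 1) / 6 = 27/6 = 4.5
  mean(Y) = (8 + 2 + 2 + 8 + 2 + 6) / 6 = 28/6 = 4.6667

Step 2 — sample covariance S[i,j] = (1/(n-1)) · Σ_k (x_{k,i} - mean_i) · (x_{k,j} - mean_j), with n-1 = 5.
  S[X,X] = ((-3.5)·(-3.5) + (2.5)·(2.5) + (3.5)·(3.5) + (1.5)·(1.5) + (-0.5)·(-0.5) + (-3.5)·(-3.5)) / 5 = 45.5/5 = 9.1
  S[X,Y] = ((-3.5)·(3.3333) + (2.5)·(-2.6667) + (3.5)·(-2.6667) + (1.5)·(3.3333) + (-0.5)·(-2.6667) + (-3.5)·(1.3333)) / 5 = -26/5 = -5.2
  S[Y,Y] = ((3.3333)·(3.3333) + (-2.6667)·(-2.6667) + (-2.6667)·(-2.6667) + (3.3333)·(3.3333) + (-2.6667)·(-2.6667) + (1.3333)·(1.3333)) / 5 = 45.3333/5 = 9.0667

S is symmetric (S[j,i] = S[i,j]). Assembling:

S = [[9.1, -5.2],
 [-5.2, 9.0667]]


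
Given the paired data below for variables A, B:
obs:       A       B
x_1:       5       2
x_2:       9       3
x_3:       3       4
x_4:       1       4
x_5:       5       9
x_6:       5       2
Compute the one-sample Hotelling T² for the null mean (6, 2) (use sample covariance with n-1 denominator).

Step 1 — sample mean vector:
  mean(A) = (5 + 9 + 3 + 1 + 5 + 5) / 6 = 28/6 = 4.6667
  mean(B) = (2 + 3 + 4 + 4 + 9 + 2) / 6 = 24/6 = 4
  x̄ = (4.6667, 4),  deviation x̄ - mu_0 = (4.6667, 4) - (6, 2) = (-1.3333, 2).

Step 2 — sample covariance matrix, S[i,j] = (1/(n-1)) · Σ_k (x_{k,i} - mean_i) · (x_{k,j} - mean_j), divisor n-1 = 5:
  S[A,A] = ((0.3333)·(0.3333) + (4.3333)·(4.3333) + (-1.6667)·(-1.6667) + (-3.6667)·(-3.6667) + (0.3333)·(0.3333) + (0.3333)·(0.3333)) / 5 = 35.3333/5 = 7.0667
  S[A,B] = ((0.3333)·(-2) + (4.3333)·(-1) + (-1.6667)·(0) + (-3.6667)·(0) + (0.3333)·(5) + (0.3333)·(-2)) / 5 = -4/5 = -0.8
  S[B,B] = ((-2)·(-2) + (-1)·(-1) + (0)·(0) + (0)·(0) + (5)·(5) + (-2)·(-2)) / 5 = 34/5 = 6.8
  S = [[7.0667, -0.8],
 [-0.8, 6.8]].

Step 3 — invert S. det(S) = 7.0667·6.8 - (-0.8)² = 47.4133.
  S^{-1} = (1/det) · [[d, -b], [-b, a]] = [[0.1434, 0.0169],
 [0.0169, 0.149]].

Step 4 — quadratic form (x̄ - mu_0)^T · S^{-1} · (x̄ - mu_0):
  S^{-1} · (x̄ - mu_0) = (-0.1575, 0.2756),
  (x̄ - mu_0)^T · [...] = (-1.3333)·(-0.1575) + (2)·(0.2756) = 0.7612.

Step 5 — scale by n: T² = 6 · 0.7612 = 4.5669.

T² ≈ 4.5669


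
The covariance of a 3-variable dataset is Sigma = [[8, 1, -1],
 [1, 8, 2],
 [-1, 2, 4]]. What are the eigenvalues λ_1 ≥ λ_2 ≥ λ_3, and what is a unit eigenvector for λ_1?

Step 1 — characteristic polynomial p(λ) = det(λI - Sigma) = λ³ - tr·λ² + c_1·λ - det, where tr = trace, c_1 = sum of the principal 2×2 minors, det = det(Sigma):
  tr = 8 + 8 + 4 = 20,
  c_1 = (8·8 - (1)²) + (8·4 - (-1)²) + (8·4 - (2)²) = 63 + 31 + 28 = 122,
  det = 8·(8·4 - (2)²) - (1)·((1)·4 - (2)·(-1)) + (-1)·((1)·(2) - 8·(-1)) = 8·(28) - (1)·(6) + (-1)·(10) = 208.
  So p(λ) = λ³ - 20λ² + 122λ - 208.
Step 2 — look for an integer root (rational root theorem: any rational root is an integer divisor of 208). Testing λ = 8:
  p(8) = 512 - 1280 + 976 - 208 = 0  ✓
  Dividing out (λ - 8): p(λ) = (λ - 8)(λ² - 12λ + 26).
Step 3 — remaining eigenvalues from the quadratic λ² - 12λ + 26 = 0:
  Δ = 12² - 4·26 = 144 - 104 = 40,  λ = (12 ± √40)/2 = (12 ± 6.3246)/2 ≈ 9.1623 or 2.8377.
  Sorted: λ_1 = 9.1623,  λ_2 = 8,  λ_3 = 2.8377  (check: sum = 20 = tr ✓).

Step 4 — unit eigenvector for λ_1 ≈ 9.1623: v spans the null space of (Sigma - λ_1 I), whose rows are
  r_1 = (-1.1623, 1, -1),  r_2 = (1, -1.1623, 2),  r_3 = (-1, 2, -5.1623).
  v is orthogonal to every row, so take v ∝ r_1 × r_2 = ((1)·(2) - (-1)·(-1.1623), (-1)·(1) - (-1.1623)·(2), (-1.1623)·(-1.1623) - (1)·(1)) ≈ (0.8377, 1.3246, 0.3509).
  Let u = (0.8377, 1.3246, 0.3509).
  ||u|| = √((0.8377)² + (1.3246)² + (0.3509)²) = √(2.5793) ≈ 1.606,  v_1 = u/||u|| ≈ (0.5216, 0.8247, 0.2185) (||v_1|| = 1).

λ_1 = 9.1623,  λ_2 = 8,  λ_3 = 2.8377;  v_1 ≈ (0.5216, 0.8247, 0.2185)


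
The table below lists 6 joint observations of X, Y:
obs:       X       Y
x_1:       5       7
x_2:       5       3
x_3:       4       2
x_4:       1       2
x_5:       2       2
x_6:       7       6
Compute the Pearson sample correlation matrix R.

Step 1 — column means:
  mean(X) = (5 + 5 + 4 + 1 + 2 + 7) / 6 = 24/6 = 4
  mean(Y) = (7 + 3 + 2 + 2 + 2 + 6) / 6 = 22/6 = 3.6667

Step 2 — sample variances and covariances s[i,j] = (1/(n-1)) · Σ_k (x_{k,i} - mean_i) · (x_{k,j} - mean_j), with n-1 = 5:
  s[X,X] = ((1)·(1) + (1)·(1) + (0)·(0) + (-3)·(-3) + (-2)·(-2) + (3)·(3)) / 5 = 24/5 = 4.8
  s[X,Y] = ((1)·(3.3333) + (1)·(-0.6667) + (0)·(-1.6667) + (-3)·(-1.6667) + (-2)·(-1.6667) + (3)·(2.3333)) / 5 = 18/5 = 3.6
  s[Y,Y] = ((3.3333)·(3.3333) + (-0.6667)·(-0.6667) + (-1.6667)·(-1.6667) + (-1.6667)·(-1.6667) + (-1.6667)·(-1.6667) + (2.3333)·(2.3333)) / 5 = 25.3333/5 = 5.0667
  Sample standard deviations s_i = √(s[i,i]):
  s(X) = √(4.8) = 2.1909
  s(Y) = √(5.0667) = 2.2509

Step 3 — r_{ij} = s_{ij} / (s_i · s_j):
  r[X,X] = 1 (diagonal).
  r[X,Y] = 3.6 / (2.1909 · 2.2509) = 3.6 / 4.9315 = 0.73
  r[Y,Y] = 1 (diagonal).

R is symmetric with unit diagonal. Assembling:

R = [[1, 0.73],
 [0.73, 1]]


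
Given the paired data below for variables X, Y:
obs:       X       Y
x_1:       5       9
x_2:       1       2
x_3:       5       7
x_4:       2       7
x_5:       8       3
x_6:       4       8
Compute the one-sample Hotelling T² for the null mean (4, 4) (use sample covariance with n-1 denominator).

Step 1 — sample mean vector:
  mean(X) = (5 + 1 + 5 + 2 + 8 + 4) / 6 = 25/6 = 4.1667
  mean(Y) = (9 + 2 + 7 + 7 + 3 + 8) / 6 = 36/6 = 6
  x̄ = (4.1667, 6),  deviation x̄ - mu_0 = (4.1667, 6) - (4, 4) = (0.1667, 2).

Step 2 — sample covariance matrix, S[i,j] = (1/(n-1)) · Σ_k (x_{k,i} - mean_i) · (x_{k,j} - mean_j), divisor n-1 = 5:
  S[X,X] = ((0.8333)·(0.8333) + (-3.1667)·(-3.1667) + (0.8333)·(0.8333) + (-2.1667)·(-2.1667) + (3.8333)·(3.8333) + (-0.1667)·(-0.1667)) / 5 = 30.8333/5 = 6.1667
  S[X,Y] = ((0.8333)·(3) + (-3.1667)·(-4) + (0.8333)·(1) + (-2.1667)·(1) + (3.8333)·(-3) + (-0.1667)·(2)) / 5 = 2/5 = 0.4
  S[Y,Y] = ((3)·(3) + (-4)·(-4) + (1)·(1) + (1)·(1) + (-3)·(-3) + (2)·(2)) / 5 = 40/5 = 8
  S = [[6.1667, 0.4],
 [0.4, 8]].

Step 3 — invert S. det(S) = 6.1667·8 - (0.4)² = 49.1733.
  S^{-1} = (1/det) · [[d, -b], [-b, a]] = [[0.1627, -0.0081],
 [-0.0081, 0.1254]].

Step 4 — quadratic form (x̄ - mu_0)^T · S^{-1} · (x̄ - mu_0):
  S^{-1} · (x̄ - mu_0) = (0.0108, 0.2495),
  (x̄ - mu_0)^T · [...] = (0.1667)·(0.0108) + (2)·(0.2495) = 0.5007.

Step 5 — scale by n: T² = 6 · 0.5007 = 3.0043.

T² ≈ 3.0043


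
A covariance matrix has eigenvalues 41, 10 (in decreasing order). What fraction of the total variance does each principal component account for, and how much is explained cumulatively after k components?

Step 1 — total variance = trace(Sigma) = Σ λ_i = 41 + 10 = 51.

Step 2 — fraction explained by component i = λ_i / Σ λ:
  PC1: 41/51 = 0.8039
  PC2: 10/51 = 0.1961

Step 3 — cumulative fraction after k components = (λ_1 + ... + λ_k) / Σ λ:
  k = 1: 41/51 = 0.8039
  k = 2: (41 + 10)/51 = 51/51 = 1

Summary (fraction, with percent):

explained: PC1 0.8039 (80.39%), PC2 0.1961 (19.61%);  cumulative: 0.8039, 1


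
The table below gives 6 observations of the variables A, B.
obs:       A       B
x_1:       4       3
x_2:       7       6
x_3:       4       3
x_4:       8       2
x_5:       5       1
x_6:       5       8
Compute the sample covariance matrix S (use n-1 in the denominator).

Step 1 — column means:
  mean(A) = (4 + 7 + 4 + 8 + 5 + 5) / 6 = 33/6 = 5.5
  mean(B) = (3 + 6 + 3 + 2 + 1 + 8) / 6 = 23/6 = 3.8333

Step 2 — sample covariance S[i,j] = (1/(n-1)) · Σ_k (x_{k,i} - mean_i) · (x_{k,j} - mean_j), with n-1 = 5.
  S[A,A] = ((-1.5)·(-1.5) + (1.5)·(1.5) + (-1.5)·(-1.5) + (2.5)·(2.5) + (-0.5)·(-0.5) + (-0.5)·(-0.5)) / 5 = 13.5/5 = 2.7
  S[A,B] = ((-1.5)·(-0.8333) + (1.5)·(2.1667) + (-1.5)·(-0.8333) + (2.5)·(-1.8333) + (-0.5)·(-2.8333) + (-0.5)·(4.1667)) / 5 = 0.5/5 = 0.1
  S[B,B] = ((-0.8333)·(-0.8333) + (2.1667)·(2.1667) + (-0.8333)·(-0.8333) + (-1.8333)·(-1.8333) + (-2.8333)·(-2.8333) + (4.1667)·(4.1667)) / 5 = 34.8333/5 = 6.9667

S is symmetric (S[j,i] = S[i,j]). Assembling:

S = [[2.7, 0.1],
 [0.1, 6.9667]]


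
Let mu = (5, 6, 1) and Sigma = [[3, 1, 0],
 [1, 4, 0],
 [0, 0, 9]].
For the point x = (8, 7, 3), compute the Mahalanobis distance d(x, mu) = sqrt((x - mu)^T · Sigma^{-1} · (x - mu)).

Step 1 — centre the observation: (x - mu) = (3, 1, 2).

Step 2 — invert Sigma (cofactor / det for 3×3, or solve directly):
  Sigma^{-1} = [[0.3636, -0.0909, 0],
 [-0.0909, 0.2727, 0],
 [0, 0, 0.1111]].

Step 3 — form the quadratic (x - mu)^T · Sigma^{-1} · (x - mu):
  Sigma^{-1} · (x - mu) = (1, 0, 0.2222).
  (x - mu)^T · [Sigma^{-1} · (x - mu)] = (3)·(1) + (1)·(0) + (2)·(0.2222) = 3.4444.

Step 4 — take square root: d = √(3.4444) ≈ 1.8559.

d(x, mu) = √(3.4444) ≈ 1.8559


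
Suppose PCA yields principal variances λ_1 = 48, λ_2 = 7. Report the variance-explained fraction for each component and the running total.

Step 1 — total variance = trace(Sigma) = Σ λ_i = 48 + 7 = 55.

Step 2 — fraction explained by component i = λ_i / Σ λ:
  PC1: 48/55 = 0.8727
  PC2: 7/55 = 0.1273

Step 3 — cumulative fraction after k components = (λ_1 + ... + λ_k) / Σ λ:
  k = 1: 48/55 = 0.8727
  k = 2: (48 + 7)/55 = 55/55 = 1

Summary (fraction, with percent):

explained: PC1 0.8727 (87.27%), PC2 0.1273 (12.73%);  cumulative: 0.8727, 1


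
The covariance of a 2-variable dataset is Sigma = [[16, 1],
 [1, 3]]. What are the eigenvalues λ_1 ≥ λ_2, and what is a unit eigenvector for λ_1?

Step 1 — characteristic polynomial of 2×2 Sigma:
  det(Sigma - λI) = λ² - trace · λ + det = 0.
  trace = 16 + 3 = 19, det = 16·3 - (1)² = 47.
Step 2 — discriminant:
  Δ = trace² - 4·det = 361 - 188 = 173.
Step 3 — eigenvalues:
  λ = (trace ± √Δ)/2 = (19 ± 13.1529)/2,
  λ_1 = 16.0765,  λ_2 = 2.9235.

Step 4 — unit eigenvector for λ_1: solve (Sigma - λ_1 I)v = 0. First row:
  (16 - 16.0765)·v_x + (1)·v_y = 0, i.e. (-0.0765)·v_x + (1)·v_y = 0,
  so v ∝ (b, λ_1 - a) = (1, 0.0765) = u.
  ||u|| = √((1)² + (0.0765)²) = √(1.0058) ≈ 1.0029,
  v_1 = u/||u|| ≈ (0.9971, 0.0763) (||v_1|| = 1).

λ_1 = 16.0765,  λ_2 = 2.9235;  v_1 ≈ (0.9971, 0.0763)


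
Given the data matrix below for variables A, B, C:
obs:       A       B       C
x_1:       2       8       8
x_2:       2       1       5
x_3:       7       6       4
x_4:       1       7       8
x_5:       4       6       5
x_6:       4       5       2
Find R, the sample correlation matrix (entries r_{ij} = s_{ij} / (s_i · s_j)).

Step 1 — column means:
  mean(A) = (2 + 2 + 7 + 1 + 4 + 4) / 6 = 20/6 = 3.3333
  mean(B) = (8 + 1 + 6 + 7 + 6 + 5) / 6 = 33/6 = 5.5
  mean(C) = (8 + 5 + 4 + 8 + 5 + 2) / 6 = 32/6 = 5.3333

Step 2 — sample variances and covariances s[i,j] = (1/(n-1)) · Σ_k (x_{k,i} - mean_i) · (x_{k,j} - mean_j), with n-1 = 5:
  s[A,A] = ((-1.3333)·(-1.3333) + (-1.3333)·(-1.3333) + (3.6667)·(3.6667) + (-2.3333)·(-2.3333) + (0.6667)·(0.6667) + (0.6667)·(0.6667)) / 5 = 23.3333/5 = 4.6667
  s[A,B] = ((-1.3333)·(2.5) + (-1.3333)·(-4.5) + (3.6667)·(0.5) + (-2.3333)·(1.5) + (0.6667)·(0.5) + (0.6667)·(-0.5)) / 5 = 1/5 = 0.2
  s[A,C] = ((-1.3333)·(2.6667) + (-1.3333)·(-0.3333) + (3.6667)·(-1.3333) + (-2.3333)·(2.6667) + (0.6667)·(-0.3333) + (0.6667)·(-3.3333)) / 5 = -16.6667/5 = -3.3333
  s[B,B] = ((2.5)·(2.5) + (-4.5)·(-4.5) + (0.5)·(0.5) + (1.5)·(1.5) + (0.5)·(0.5) + (-0.5)·(-0.5)) / 5 = 29.5/5 = 5.9
  s[B,C] = ((2.5)·(2.6667) + (-4.5)·(-0.3333) + (0.5)·(-1.3333) + (1.5)·(2.6667) + (0.5)·(-0.3333) + (-0.5)·(-3.3333)) / 5 = 13/5 = 2.6
  s[C,C] = ((2.6667)·(2.6667) + (-0.3333)·(-0.3333) + (-1.3333)·(-1.3333) + (2.6667)·(2.6667) + (-0.3333)·(-0.3333) + (-3.3333)·(-3.3333)) / 5 = 27.3333/5 = 5.4667
  Sample standard deviations s_i = √(s[i,i]):
  s(A) = √(4.6667) = 2.1602
  s(B) = √(5.9) = 2.429
  s(C) = √(5.4667) = 2.3381

Step 3 — r_{ij} = s_{ij} / (s_i · s_j):
  r[A,A] = 1 (diagonal).
  r[A,B] = 0.2 / (2.1602 · 2.429) = 0.2 / 5.2472 = 0.0381
  r[A,C] = -3.3333 / (2.1602 · 2.3381) = -3.3333 / 5.0509 = -0.66
  r[B,B] = 1 (diagonal).
  r[B,C] = 2.6 / (2.429 · 2.3381) = 2.6 / 5.6792 = 0.4578
  r[C,C] = 1 (diagonal).

R is symmetric with unit diagonal. Assembling:

R = [[1, 0.0381, -0.66],
 [0.0381, 1, 0.4578],
 [-0.66, 0.4578, 1]]


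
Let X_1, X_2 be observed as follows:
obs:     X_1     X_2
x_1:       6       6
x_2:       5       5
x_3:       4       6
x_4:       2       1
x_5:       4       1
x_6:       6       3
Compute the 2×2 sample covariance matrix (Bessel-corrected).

Step 1 — column means:
  mean(X_1) = (6 + 5 + 4 + 2 + 4 + 6) / 6 = 27/6 = 4.5
  mean(X_2) = (6 + 5 + 6 + 1 + 1 + 3) / 6 = 22/6 = 3.6667

Step 2 — sample covariance S[i,j] = (1/(n-1)) · Σ_k (x_{k,i} - mean_i) · (x_{k,j} - mean_j), with n-1 = 5.
  S[X_1,X_1] = ((1.5)·(1.5) + (0.5)·(0.5) + (-0.5)·(-0.5) + (-2.5)·(-2.5) + (-0.5)·(-0.5) + (1.5)·(1.5)) / 5 = 11.5/5 = 2.3
  S[X_1,X_2] = ((1.5)·(2.3333) + (0.5)·(1.3333) + (-0.5)·(2.3333) + (-2.5)·(-2.6667) + (-0.5)·(-2.6667) + (1.5)·(-0.6667)) / 5 = 10/5 = 2
  S[X_2,X_2] = ((2.3333)·(2.3333) + (1.3333)·(1.3333) + (2.3333)·(2.3333) + (-2.6667)·(-2.6667) + (-2.6667)·(-2.6667) + (-0.6667)·(-0.6667)) / 5 = 27.3333/5 = 5.4667

S is symmetric (S[j,i] = S[i,j]). Assembling:

S = [[2.3, 2],
 [2, 5.4667]]


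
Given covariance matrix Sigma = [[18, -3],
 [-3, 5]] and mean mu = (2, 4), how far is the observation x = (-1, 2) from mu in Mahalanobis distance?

Step 1 — centre the observation: (x - mu) = (-3, -2).

Step 2 — invert Sigma. det(Sigma) = 18·5 - (-3)² = 81.
  Sigma^{-1} = (1/det) · [[d, -b], [-b, a]] = [[0.0617, 0.037],
 [0.037, 0.2222]].

Step 3 — form the quadratic (x - mu)^T · Sigma^{-1} · (x - mu):
  Sigma^{-1} · (x - mu) = (-0.2593, -0.5556).
  (x - mu)^T · [Sigma^{-1} · (x - mu)] = (-3)·(-0.2593) + (-2)·(-0.5556) = 1.8889.

Step 4 — take square root: d = √(1.8889) ≈ 1.3744.

d(x, mu) = √(1.8889) ≈ 1.3744


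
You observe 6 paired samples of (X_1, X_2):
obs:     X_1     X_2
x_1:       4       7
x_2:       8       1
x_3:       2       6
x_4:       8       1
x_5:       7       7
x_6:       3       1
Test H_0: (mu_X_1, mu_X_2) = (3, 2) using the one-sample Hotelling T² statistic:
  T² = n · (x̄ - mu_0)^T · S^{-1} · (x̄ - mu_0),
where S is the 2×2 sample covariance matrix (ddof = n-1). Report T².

Step 1 — sample mean vector:
  mean(X_1) = (4 + 8 + 2 + 8 + 7 + 3) / 6 = 32/6 = 5.3333
  mean(X_2) = (7 + 1 + 6 + 1 + 7 + 1) / 6 = 23/6 = 3.8333
  x̄ = (5.3333, 3.8333),  deviation x̄ - mu_0 = (5.3333, 3.8333) - (3, 2) = (2.3333, 1.8333).

Step 2 — sample covariance matrix, S[i,j] = (1/(n-1)) · Σ_k (x_{k,i} - mean_i) · (x_{k,j} - mean_j), divisor n-1 = 5:
  S[X_1,X_1] = ((-1.3333)·(-1.3333) + (2.6667)·(2.6667) + (-3.3333)·(-3.3333) + (2.6667)·(2.6667) + (1.6667)·(1.6667) + (-2.3333)·(-2.3333)) / 5 = 35.3333/5 = 7.0667
  S[X_1,X_2] = ((-1.3333)·(3.1667) + (2.6667)·(-2.8333) + (-3.3333)·(2.1667) + (2.6667)·(-2.8333) + (1.6667)·(3.1667) + (-2.3333)·(-2.8333)) / 5 = -14.6667/5 = -2.9333
  S[X_2,X_2] = ((3.1667)·(3.1667) + (-2.8333)·(-2.8333) + (2.1667)·(2.1667) + (-2.8333)·(-2.8333) + (3.1667)·(3.1667) + (-2.8333)·(-2.8333)) / 5 = 48.8333/5 = 9.7667
  S = [[7.0667, -2.9333],
 [-2.9333, 9.7667]].

Step 3 — invert S. det(S) = 7.0667·9.7667 - (-2.9333)² = 60.4133.
  S^{-1} = (1/det) · [[d, -b], [-b, a]] = [[0.1617, 0.0486],
 [0.0486, 0.117]].

Step 4 — quadratic form (x̄ - mu_0)^T · S^{-1} · (x̄ - mu_0):
  S^{-1} · (x̄ - mu_0) = (0.4662, 0.3277),
  (x̄ - mu_0)^T · [...] = (2.3333)·(0.4662) + (1.8333)·(0.3277) = 1.6887.

Step 5 — scale by n: T² = 6 · 1.6887 = 10.1324.

T² ≈ 10.1324


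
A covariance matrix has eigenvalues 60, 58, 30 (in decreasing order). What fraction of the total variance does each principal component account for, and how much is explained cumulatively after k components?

Step 1 — total variance = trace(Sigma) = Σ λ_i = 60 + 58 + 30 = 148.

Step 2 — fraction explained by component i = λ_i / Σ λ:
  PC1: 60/148 = 0.4054
  PC2: 58/148 = 0.3919
  PC3: 30/148 = 0.2027

Step 3 — cumulative fraction after k components = (λ_1 + ... + λ_k) / Σ λ:
  k = 1: 60/148 = 0.4054
  k = 2: (60 + 58)/148 = 118/148 = 0.7973
  k = 3: (60 + 58 + 30)/148 = 148/148 = 1

Summary (fraction, with percent):

explained: PC1 0.4054 (40.54%), PC2 0.3919 (39.19%), PC3 0.2027 (20.27%);  cumulative: 0.4054, 0.7973, 1


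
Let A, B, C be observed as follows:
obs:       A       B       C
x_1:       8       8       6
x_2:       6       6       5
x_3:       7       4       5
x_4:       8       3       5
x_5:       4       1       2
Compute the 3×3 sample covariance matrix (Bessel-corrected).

Step 1 — column means:
  mean(A) = (8 + 6 + 7 + 8 + 4) / 5 = 33/5 = 6.6
  mean(B) = (8 + 6 + 4 + 3 + 1) / 5 = 22/5 = 4.4
  mean(C) = (6 + 5 + 5 + 5 + 2) / 5 = 23/5 = 4.6

Step 2 — sample covariance S[i,j] = (1/(n-1)) · Σ_k (x_{k,i} - mean_i) · (x_{k,j} - mean_j), with n-1 = 4.
  S[A,A] = ((1.4)·(1.4) + (-0.6)·(-0.6) + (0.4)·(0.4) + (1.4)·(1.4) + (-2.6)·(-2.6)) / 4 = 11.2/4 = 2.8
  S[A,B] = ((1.4)·(3.6) + (-0.6)·(1.6) + (0.4)·(-0.4) + (1.4)·(-1.4) + (-2.6)·(-3.4)) / 4 = 10.8/4 = 2.7
  S[A,C] = ((1.4)·(1.4) + (-0.6)·(0.4) + (0.4)·(0.4) + (1.4)·(0.4) + (-2.6)·(-2.6)) / 4 = 9.2/4 = 2.3
  S[B,B] = ((3.6)·(3.6) + (1.6)·(1.6) + (-0.4)·(-0.4) + (-1.4)·(-1.4) + (-3.4)·(-3.4)) / 4 = 29.2/4 = 7.3
  S[B,C] = ((3.6)·(1.4) + (1.6)·(0.4) + (-0.4)·(0.4) + (-1.4)·(0.4) + (-3.4)·(-2.6)) / 4 = 13.8/4 = 3.45
  S[C,C] = ((1.4)·(1.4) + (0.4)·(0.4) + (0.4)·(0.4) + (0.4)·(0.4) + (-2.6)·(-2.6)) / 4 = 9.2/4 = 2.3

S is symmetric (S[j,i] = S[i,j]). Assembling:

S = [[2.8, 2.7, 2.3],
 [2.7, 7.3, 3.45],
 [2.3, 3.45, 2.3]]


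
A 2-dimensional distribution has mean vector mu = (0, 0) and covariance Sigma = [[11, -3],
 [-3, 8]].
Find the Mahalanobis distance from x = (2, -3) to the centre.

Step 1 — centre the observation: (x - mu) = (2, -3).

Step 2 — invert Sigma. det(Sigma) = 11·8 - (-3)² = 79.
  Sigma^{-1} = (1/det) · [[d, -b], [-b, a]] = [[0.1013, 0.038],
 [0.038, 0.1392]].

Step 3 — form the quadratic (x - mu)^T · Sigma^{-1} · (x - mu):
  Sigma^{-1} · (x - mu) = (0.0886, -0.3418).
  (x - mu)^T · [Sigma^{-1} · (x - mu)] = (2)·(0.0886) + (-3)·(-0.3418) = 1.2025.

Step 4 — take square root: d = √(1.2025) ≈ 1.0966.

d(x, mu) = √(1.2025) ≈ 1.0966


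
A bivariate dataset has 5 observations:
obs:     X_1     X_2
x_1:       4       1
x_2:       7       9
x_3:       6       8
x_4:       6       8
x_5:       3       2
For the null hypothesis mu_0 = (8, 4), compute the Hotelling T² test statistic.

Step 1 — sample mean vector:
  mean(X_1) = (4 + 7 + 6 + 6 + 3) / 5 = 26/5 = 5.2
  mean(X_2) = (1 + 9 + 8 + 8 + 2) / 5 = 28/5 = 5.6
  x̄ = (5.2, 5.6),  deviation x̄ - mu_0 = (5.2, 5.6) - (8, 4) = (-2.8, 1.6).

Step 2 — sample covariance matrix, S[i,j] = (1/(n-1)) · Σ_k (x_{k,i} - mean_i) · (x_{k,j} - mean_j), divisor n-1 = 4:
  S[X_1,X_1] = ((-1.2)·(-1.2) + (1.8)·(1.8) + (0.8)·(0.8) + (0.8)·(0.8) + (-2.2)·(-2.2)) / 4 = 10.8/4 = 2.7
  S[X_1,X_2] = ((-1.2)·(-4.6) + (1.8)·(3.4) + (0.8)·(2.4) + (0.8)·(2.4) + (-2.2)·(-3.6)) / 4 = 23.4/4 = 5.85
  S[X_2,X_2] = ((-4.6)·(-4.6) + (3.4)·(3.4) + (2.4)·(2.4) + (2.4)·(2.4) + (-3.6)·(-3.6)) / 4 = 57.2/4 = 14.3
  S = [[2.7, 5.85],
 [5.85, 14.3]].

Step 3 — invert S. det(S) = 2.7·14.3 - (5.85)² = 4.3875.
  S^{-1} = (1/det) · [[d, -b], [-b, a]] = [[3.2593, -1.3333],
 [-1.3333, 0.6154]].

Step 4 — quadratic form (x̄ - mu_0)^T · S^{-1} · (x̄ - mu_0):
  S^{-1} · (x̄ - mu_0) = (-11.2593, 4.7179),
  (x̄ - mu_0)^T · [...] = (-2.8)·(-11.2593) + (1.6)·(4.7179) = 39.0746.

Step 5 — scale by n: T² = 5 · 39.0746 = 195.3732.

T² ≈ 195.3732


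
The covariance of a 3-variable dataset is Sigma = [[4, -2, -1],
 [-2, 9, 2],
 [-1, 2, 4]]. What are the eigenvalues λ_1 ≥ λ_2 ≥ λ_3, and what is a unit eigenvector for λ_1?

Step 1 — characteristic polynomial p(λ) = det(λI - Sigma) = λ³ - tr·λ² + c_1·λ - det, where tr = trace, c_1 = sum of the principal 2×2 minors, det = det(Sigma):
  tr = 4 + 9 + 4 = 17,
  c_1 = (4·9 - (-2)²) + (4·4 - (-1)²) + (9·4 - (2)²) = 32 + 15 + 32 = 79,
  det = 4·(9·4 - (2)²) - (-2)·((-2)·4 - (2)·(-1)) + (-1)·((-2)·(2) - 9·(-1)) = 4·(32) - (-2)·(-6) + (-1)·(5) = 111.
  So p(λ) = λ³ - 17λ² + 79λ - 111.
Step 2 — look for an integer root (rational root theorem: any rational root is an integer divisor of 111). Testing λ = 3:
  p(3) = 27 - 153 + 237 - 111 = 0  ✓
  Dividing out (λ - 3): p(λ) = (λ - 3)(λ² - 14λ + 37).
Step 3 — remaining eigenvalues from the quadratic λ² - 14λ + 37 = 0:
  Δ = 14² - 4·37 = 196 - 148 = 48,  λ = (14 ± √48)/2 = (14 ± 6.9282)/2 ≈ 10.4641 or 3.5359.
  Sorted: λ_1 = 10.4641,  λ_2 = 3.5359,  λ_3 = 3  (check: sum = 17 = tr ✓).

Step 4 — unit eigenvector for λ_1 ≈ 10.4641: v spans the null space of (Sigma - λ_1 I), whose rows are
  r_1 = (-6.4641, -2, -1),  r_2 = (-2, -1.4641, 2),  r_3 = (-1, 2, -6.4641).
  v is orthogonal to every row, so take v ∝ r_1 × r_2 = ((-2)·(2) - (-1)·(-1.4641), (-1)·(-2) - (-6.4641)·(2), (-6.4641)·(-1.4641) - (-2)·(-2)) ≈ (-5.4641, 14.9282, 5.4641).
  Rescale (multiply by -1 so the first nonzero entry is positive): u = (5.4641, -14.9282, -5.4641).
  ||u|| = √((5.4641)² + (-14.9282)² + (-5.4641)²) = √(282.5641) ≈ 16.8096,  v_1 = u/||u|| ≈ (0.3251, -0.8881, -0.3251) (||v_1|| = 1).

λ_1 = 10.4641,  λ_2 = 3.5359,  λ_3 = 3;  v_1 ≈ (0.3251, -0.8881, -0.3251)
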